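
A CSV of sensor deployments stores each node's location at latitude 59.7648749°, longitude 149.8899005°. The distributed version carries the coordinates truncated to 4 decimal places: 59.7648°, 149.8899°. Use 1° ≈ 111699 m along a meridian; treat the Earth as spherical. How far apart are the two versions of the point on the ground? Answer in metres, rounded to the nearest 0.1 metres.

8.4 metres

The latitude changed by +0.0000749° and the longitude by +0.0000005°.
N–S: 0.0000749° × 111699 m/° = 8.36626 m.
East–west at this latitude: 0.0000005° × 111699 × cos 59.7648° ≈ 0.0000005 × 56246.1 = 0.0281231 m.
Hypotenuse of the two orthogonal shifts: √(8.36626² + 0.0281231²) = 8.3663 m.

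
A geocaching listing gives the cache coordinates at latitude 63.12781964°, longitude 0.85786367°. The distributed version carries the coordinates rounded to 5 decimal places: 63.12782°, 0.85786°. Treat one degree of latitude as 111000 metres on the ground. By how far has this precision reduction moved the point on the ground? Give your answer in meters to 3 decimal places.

0.188 meters

Δlat = 63.12781964 − 63.12782 = -0.00000036°; Δlon = 0.85786367 − 0.85786 = +0.00000367°.
North–south shift: -0.00000036 × 111000 = -0.03996 m.
East–west at this latitude: 0.00000367° × 111000 × cos 63.1278° ≈ 0.00000367 × 50172.2 = 0.184132 m.
Hypotenuse of the two orthogonal shifts: √(0.03996² + 0.184132²) = 0.188418 m.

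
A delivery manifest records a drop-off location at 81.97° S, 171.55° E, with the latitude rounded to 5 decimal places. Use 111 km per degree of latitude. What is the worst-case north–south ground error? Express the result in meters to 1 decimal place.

Rounding to 5 decimal places leaves the latitude within ±5e-06° of the true value.
So the N–S error is at most 5e-06 × 111000 = 0.555 m.

0.6 meters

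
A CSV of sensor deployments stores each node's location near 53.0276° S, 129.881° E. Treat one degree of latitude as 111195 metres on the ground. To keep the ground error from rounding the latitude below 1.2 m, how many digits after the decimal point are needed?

5

One degree of latitude covers 111195 m.
N decimal places → at most half a unit in the last place, 0.5 × 10⁻ᴺ° = 111195/2 × 10⁻ᴺ m.
Need 0.5 × 111195 × 10⁻ᴺ ≤ 1.2 → 10⁻ᴺ ≤ 2.158e-05, so N ≥ 4.67.
So 5 decimal places suffice (0.556 m); 4 would allow up to 5.56 m.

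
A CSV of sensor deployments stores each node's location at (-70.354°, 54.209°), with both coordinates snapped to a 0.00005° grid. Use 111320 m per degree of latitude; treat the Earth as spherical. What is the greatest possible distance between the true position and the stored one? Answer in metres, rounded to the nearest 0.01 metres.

2.94 metres

With a 0.00005° grid the true value lies within half a step, ±0.00005°/2 = ±2.5e-05°, of the stored one.
North–south component: 2.5e-05° × 111320 = 2.783 m.
E–W at 70.354°: 2.5e-05° × 111320 × cos 70.354° = 2.5e-05 × 111320 × 0.3362 ≈ 0.935666 m.
Worst case both components are at the extreme and orthogonal: √(2.783² + 0.935666²) ≈ 2.93608 m.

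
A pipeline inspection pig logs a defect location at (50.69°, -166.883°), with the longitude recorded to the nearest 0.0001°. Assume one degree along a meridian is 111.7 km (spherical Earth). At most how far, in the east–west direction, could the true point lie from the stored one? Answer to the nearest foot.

Rounding to 4 decimal places leaves the longitude within ±5e-05° of the true value.
Parallels shrink by cos φ, so at 50.69° a degree of longitude is 111700 × 0.6335 ≈ 70763.7 m.
East–west error: 5e-05° × 70763.7 m/° ≈ 3.53819 m.
In feet: 3.53819 m ÷ 0.3048 ≈ 11.608 ft.

12 feet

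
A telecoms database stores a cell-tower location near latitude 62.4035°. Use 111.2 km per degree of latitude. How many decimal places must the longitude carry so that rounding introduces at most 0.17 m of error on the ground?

At 62.4035° one degree of longitude covers 111200 × cos 62.4035° ≈ 111200 × 0.4632 ≈ 51512.5 m.
With N decimal places the half-ulp bound is 0.5·10⁻ᴺ°, or 0.5·10⁻ᴺ × 51512.5 m on the ground.
Setting 25756.2 × 10⁻ᴺ ≤ 0.17 gives 10ᴺ ≥ 1.515e+05, i.e. N ≥ 5.18.
N = 5 would give 0.258 m (too coarse); N = 6 gives 0.0258 m ≤ 0.17 m.

6 decimal places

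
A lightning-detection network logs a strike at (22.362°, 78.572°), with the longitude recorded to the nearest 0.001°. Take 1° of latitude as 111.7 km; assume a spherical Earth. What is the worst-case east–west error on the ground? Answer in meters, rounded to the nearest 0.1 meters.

Rounding to 3 decimal places leaves the longitude within ±0.0005° of the true value.
At latitude 22.362° a degree of longitude spans 111700 m × cos 22.362° = 111700 × 0.9248 ≈ 103300 m.
East–west error: 0.0005° × 103300 m/° ≈ 51.65 m.

51.6 meters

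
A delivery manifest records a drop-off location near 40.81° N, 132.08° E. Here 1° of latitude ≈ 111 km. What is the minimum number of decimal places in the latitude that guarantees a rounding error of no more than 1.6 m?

One degree of latitude covers 111000 m.
N decimal places → at most half a unit in the last place, 0.5 × 10⁻ᴺ° = 111000/2 × 10⁻ᴺ m.
Setting 55500 × 10⁻ᴺ ≤ 1.6 gives 10ᴺ ≥ 3.469e+04, i.e. N ≥ 4.54.
At 4 places the error can reach 5.55 m, but 5 places keeps it to 0.555 m.

5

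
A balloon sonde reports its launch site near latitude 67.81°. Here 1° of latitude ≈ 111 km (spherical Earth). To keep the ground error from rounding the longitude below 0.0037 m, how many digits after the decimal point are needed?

7 decimal places

At 67.81° one degree of longitude covers 111000 × cos 67.81° ≈ 111000 × 0.3777 ≈ 41922.4 m.
Rounding to N decimal places gives at most 0.5 × 10⁻ᴺ degrees of error, i.e. 0.5 × 10⁻ᴺ × 41922.4 m.
Setting 20961.2 × 10⁻ᴺ ≤ 0.0037 gives 10ᴺ ≥ 5.665e+06, i.e. N ≥ 6.75.
So 7 decimal places suffice (0.0021 m); 6 would allow up to 0.021 m.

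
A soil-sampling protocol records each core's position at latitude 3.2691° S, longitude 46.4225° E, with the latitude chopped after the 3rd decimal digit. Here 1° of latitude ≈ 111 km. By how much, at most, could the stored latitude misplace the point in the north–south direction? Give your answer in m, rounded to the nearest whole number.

111 m

Truncating at 3 decimal places can drop up to a full unit in the last place, so the latitude may be off by as much as 0.001°.
So the N–S error is at most 0.001 × 111000 = 111 m.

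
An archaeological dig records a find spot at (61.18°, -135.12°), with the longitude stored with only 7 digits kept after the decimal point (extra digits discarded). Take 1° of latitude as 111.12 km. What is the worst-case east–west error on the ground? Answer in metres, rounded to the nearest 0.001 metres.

0.005 metres

Truncating at 7 decimal places can drop up to a full unit in the last place, so the longitude may be off by as much as 1e-07°.
One degree of longitude at 61.18° is 111120 × cos 61.18° ≈ 111120 × 0.4821 = 53566.5 m.
Maximum E–W displacement: 1e-07 × 53566.5 = 0.00535665 m.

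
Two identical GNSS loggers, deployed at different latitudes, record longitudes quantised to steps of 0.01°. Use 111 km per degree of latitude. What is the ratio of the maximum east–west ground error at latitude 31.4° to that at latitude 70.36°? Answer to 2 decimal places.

2.54

With a 0.01° grid the true value lies within half a step, ±0.01°/2 = ±0.005°, of the stored one.
Error at 31.4° = 0.005° × 111000 × cos 31.4° ≈ 555 × 0.8536 = 473.72 m.
Error at 70.36° = 0.005° × 111000 × cos 70.36° ≈ 555 × 0.3361 = 186.54 m.
Ratio: 473.72 / 186.54 = cos 31.4° / cos 70.36° ≈ 2.5395.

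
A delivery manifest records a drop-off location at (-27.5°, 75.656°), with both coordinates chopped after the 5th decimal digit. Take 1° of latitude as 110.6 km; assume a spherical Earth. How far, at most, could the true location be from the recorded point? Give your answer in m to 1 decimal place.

1.5 m

Truncating at 5 decimal places can drop up to a full unit in the last place, so each coordinate may be off by as much as 1e-05°.
North–south component: 1e-05° × 110600 = 1.106 m.
E–W at 27.5°: 1e-05° × 110600 × cos 27.5° = 1e-05 × 110600 × 0.8870 ≈ 0.981034 m.
The two errors are perpendicular, so the maximum displacement is √(1.106² + 0.981034²) ≈ 1.4784 m.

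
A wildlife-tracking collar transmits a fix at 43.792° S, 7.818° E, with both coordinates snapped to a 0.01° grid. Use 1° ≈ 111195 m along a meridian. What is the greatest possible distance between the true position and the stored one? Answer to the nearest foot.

With a 0.01° grid the true value lies within half a step, ±0.01°/2 = ±0.005°, of the stored one.
N–S: 0.005° × 111195 m/° = 555.975 m.
E–W at 43.792°: 0.005° × 111195 × cos 43.792° = 0.005 × 111195 × 0.7219 ≈ 401.334 m.
Worst case both components are at the extreme and orthogonal: √(555.975² + 401.334²) ≈ 685.695 m.
Converting: 685.695 m × 3.2808 ft/m ≈ 2249.7 ft.

2250 feet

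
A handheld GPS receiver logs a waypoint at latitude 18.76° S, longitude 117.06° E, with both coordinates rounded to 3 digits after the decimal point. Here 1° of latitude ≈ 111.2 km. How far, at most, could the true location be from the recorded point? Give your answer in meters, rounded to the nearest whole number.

77 meters

Rounding to 3 decimal places leaves each coordinate within ±0.0005° of the true value.
North–south component: 0.0005° × 111200 = 55.6 m.
East–west component at 18.76°: 0.0005° × 111200 × cos 18.76° ≈ 0.0005 × 105292 ≈ 52.6462 m.
Worst case both components are at the extreme and orthogonal: √(55.6² + 52.6462²) ≈ 76.5701 m.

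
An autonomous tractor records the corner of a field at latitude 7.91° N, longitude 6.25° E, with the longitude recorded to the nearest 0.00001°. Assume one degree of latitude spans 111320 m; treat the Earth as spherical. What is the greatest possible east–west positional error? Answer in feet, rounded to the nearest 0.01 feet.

1.81 feet

Rounding to 5 decimal places leaves the longitude within ±5e-06° of the true value.
Parallels shrink by cos φ, so at 7.91° a degree of longitude is 111320 × 0.9905 ≈ 110261 m.
Maximum E–W displacement: 5e-06 × 110261 = 0.551304 m.
In feet: 0.551304 m ÷ 0.3048 ≈ 1.8087 ft.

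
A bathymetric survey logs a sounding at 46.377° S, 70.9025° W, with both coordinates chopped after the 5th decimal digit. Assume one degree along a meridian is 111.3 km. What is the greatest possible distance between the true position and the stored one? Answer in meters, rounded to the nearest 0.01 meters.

Truncating at 5 decimal places can drop up to a full unit in the last place, so each coordinate may be off by as much as 1e-05°.
N–S: 1e-05° × 111300 m/° = 1.113 m.
East–west component at 46.377°: 1e-05° × 111300 × cos 46.377° ≈ 1e-05 × 76787 ≈ 0.76787 m.
Combining orthogonally: (1.113² + 0.76787²)^½ ≈ 1.35218 m.

1.35 meters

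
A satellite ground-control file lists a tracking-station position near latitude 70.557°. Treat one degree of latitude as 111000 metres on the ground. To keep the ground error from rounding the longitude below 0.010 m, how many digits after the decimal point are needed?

At 70.557° one degree of longitude covers 111000 × cos 70.557° ≈ 111000 × 0.3329 ≈ 36948.5 m.
N decimal places → at most half a unit in the last place, 0.5 × 10⁻ᴺ° = 36948.5/2 × 10⁻ᴺ m.
Setting 18474.2 × 10⁻ᴺ ≤ 0.010 gives 10ᴺ ≥ 1.847e+06, i.e. N ≥ 6.27.
N = 6 would give 0.0185 m (too coarse); N = 7 gives 0.00185 m ≤ 0.010 m.

7 decimal places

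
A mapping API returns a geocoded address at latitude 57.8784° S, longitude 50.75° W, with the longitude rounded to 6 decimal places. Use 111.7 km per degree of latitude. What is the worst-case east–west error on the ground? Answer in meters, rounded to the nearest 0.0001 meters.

0.0297 meters

Rounding to 6 decimal places leaves the longitude within ±5e-07° of the true value.
One degree of longitude at 57.8784° is 111700 × cos 57.8784° ≈ 111700 × 0.5317 = 59392.9 m.
So at most 5e-07° × 59392.9 ≈ 0.0296964 m east–west.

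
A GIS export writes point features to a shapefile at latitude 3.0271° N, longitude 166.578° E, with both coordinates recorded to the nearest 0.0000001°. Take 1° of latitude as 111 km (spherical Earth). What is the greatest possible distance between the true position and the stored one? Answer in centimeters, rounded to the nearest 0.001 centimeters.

0.784 centimeters

Rounding to 7 decimal places leaves each coordinate within ±5e-08° of the true value.
North–south component: 5e-08° × 111000 = 0.00555 m.
Longitude error → 5e-08 × 111000 × cos 3.0271° = 5e-08 × 111000 × 0.9986 ≈ 0.00554226 m.
Combining orthogonally: (0.00555² + 0.00554226²)^½ ≈ 0.00784341 m.
That is 0.00784341 m = 0.78434 cm.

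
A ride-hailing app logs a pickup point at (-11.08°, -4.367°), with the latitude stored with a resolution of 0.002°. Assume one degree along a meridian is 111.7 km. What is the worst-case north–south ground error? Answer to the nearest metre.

With a 0.002° grid the true value lies within half a step, ±0.002°/2 = ±0.001°, of the stored one.
North–south distance: 0.001° × 111700 m/° = 111.7 m.

112 metres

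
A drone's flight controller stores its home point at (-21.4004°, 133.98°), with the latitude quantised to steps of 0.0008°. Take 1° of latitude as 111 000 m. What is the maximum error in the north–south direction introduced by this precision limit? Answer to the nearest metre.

44 metres

With a 0.0008° grid the true value lies within half a step, ±0.0008°/2 = ±0.0004°, of the stored one.
Along the meridian that is 0.0004° × 111000 m/° = 44.4 m.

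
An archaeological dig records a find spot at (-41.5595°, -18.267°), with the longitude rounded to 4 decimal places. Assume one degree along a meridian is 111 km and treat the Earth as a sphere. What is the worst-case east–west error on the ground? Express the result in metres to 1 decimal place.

Rounding to 4 decimal places leaves the longitude within ±5e-05° of the true value.
At latitude 41.5595° a degree of longitude spans 111000 m × cos 41.5595° = 111000 × 0.7483 ≈ 83057.7 m.
Maximum E–W displacement: 5e-05 × 83057.7 = 4.15288 m.

4.2 metres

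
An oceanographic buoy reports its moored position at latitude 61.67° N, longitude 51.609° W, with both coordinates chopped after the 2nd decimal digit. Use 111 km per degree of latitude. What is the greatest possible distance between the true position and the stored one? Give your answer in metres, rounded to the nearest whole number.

1229 metres

Truncating at 2 decimal places can drop up to a full unit in the last place, so each coordinate may be off by as much as 0.01°.
Latitude error → 0.01 × 111000 = 1110 m along the meridian.
Longitude error → 0.01 × 111000 × cos 61.67° = 0.01 × 111000 × 0.4745 ≈ 526.75 m.
Combining orthogonally: (1110² + 526.75²)^½ ≈ 1228.64 m.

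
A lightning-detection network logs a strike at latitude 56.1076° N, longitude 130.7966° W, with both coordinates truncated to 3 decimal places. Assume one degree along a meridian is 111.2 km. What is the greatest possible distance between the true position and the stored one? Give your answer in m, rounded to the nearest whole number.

Truncating at 3 decimal places can drop up to a full unit in the last place, so each coordinate may be off by as much as 0.001°.
North–south component: 0.001° × 111200 = 111.2 m.
E–W at 56.1076°: 0.001° × 111200 × cos 56.1076° = 0.001 × 111200 × 0.5576 ≈ 62.009 m.
Combining orthogonally: (111.2² + 62.009²)^½ ≈ 127.321 m.

127 m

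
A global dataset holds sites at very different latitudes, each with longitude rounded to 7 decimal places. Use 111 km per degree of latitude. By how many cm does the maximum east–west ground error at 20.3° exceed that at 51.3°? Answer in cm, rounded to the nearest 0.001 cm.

0.174 cm

Rounding to 7 decimal places leaves the longitude within ±5e-08° of the true value.
Error at 20.3° = 5e-08° × 111000 × cos 20.3° ≈ 0.00555 × 0.9379 = 0.0052053 m.
At 51.3°: 5e-08° × 111000 × cos 51.3° = 5e-08 × 111000 × 0.6252 ≈ 0.0034701 m.
Difference: 0.0052053 − 0.0034701 = 0.0017352 m.
That is 0.00173519 m = 0.17352 cm.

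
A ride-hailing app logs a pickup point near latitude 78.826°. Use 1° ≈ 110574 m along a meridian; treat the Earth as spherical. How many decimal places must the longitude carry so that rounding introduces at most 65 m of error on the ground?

At 78.826° one degree of longitude covers 110574 × cos 78.826° ≈ 110574 × 0.1938 ≈ 21428 m.
N decimal places → at most half a unit in the last place, 0.5 × 10⁻ᴺ° = 21428/2 × 10⁻ᴺ m.
Setting 10714 × 10⁻ᴺ ≤ 65 gives 10ᴺ ≥ 164.8, i.e. N ≥ 2.22.
N = 2 would give 107 m (too coarse); N = 3 gives 10.7 m ≤ 65 m.

3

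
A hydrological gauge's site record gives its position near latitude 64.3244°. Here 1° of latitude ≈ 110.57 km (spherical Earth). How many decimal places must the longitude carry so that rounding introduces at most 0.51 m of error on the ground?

At 64.3244° one degree of longitude covers 110570 × cos 64.3244° ≈ 110570 × 0.4333 ≈ 47907.3 m.
N decimal places → at most half a unit in the last place, 0.5 × 10⁻ᴺ° = 47907.3/2 × 10⁻ᴺ m.
Setting 23953.6 × 10⁻ᴺ ≤ 0.51 gives 10ᴺ ≥ 4.697e+04, i.e. N ≥ 4.67.
So 5 decimal places suffice (0.24 m); 4 would allow up to 2.4 m.

5 decimal places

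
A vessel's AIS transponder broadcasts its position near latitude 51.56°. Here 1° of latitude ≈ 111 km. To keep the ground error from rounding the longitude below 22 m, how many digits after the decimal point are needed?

At 51.56° one degree of longitude covers 111000 × cos 51.56° ≈ 111000 × 0.6217 ≈ 69008.1 m.
N decimal places → at most half a unit in the last place, 0.5 × 10⁻ᴺ° = 69008.1/2 × 10⁻ᴺ m.
Need 0.5 × 69008.1 × 10⁻ᴺ ≤ 22 → 10⁻ᴺ ≤ 6.376e-04, so N ≥ 3.20.
N = 3 would give 34.5 m (too coarse); N = 4 gives 3.45 m ≤ 22 m.

4 decimal places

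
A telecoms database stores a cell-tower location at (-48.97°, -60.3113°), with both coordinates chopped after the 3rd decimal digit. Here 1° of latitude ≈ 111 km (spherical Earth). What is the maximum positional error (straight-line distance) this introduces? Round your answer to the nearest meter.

Truncating at 3 decimal places can drop up to a full unit in the last place, so each coordinate may be off by as much as 0.001°.
N–S: 0.001° × 111000 m/° = 111 m.
East–west component at 48.97°: 0.001° × 111000 × cos 48.97° ≈ 0.001 × 72866.4 ≈ 72.8664 m.
Worst case both components are at the extreme and orthogonal: √(111² + 72.8664²) ≈ 132.78 m.

133 meters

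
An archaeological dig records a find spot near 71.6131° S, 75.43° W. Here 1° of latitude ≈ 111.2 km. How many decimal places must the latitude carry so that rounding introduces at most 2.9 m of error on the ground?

One degree of latitude covers 111200 m.
Rounding to N decimal places gives at most 0.5 × 10⁻ᴺ degrees of error, i.e. 0.5 × 10⁻ᴺ × 111200 m.
Setting 55600 × 10⁻ᴺ ≤ 2.9 gives 10ᴺ ≥ 1.917e+04, i.e. N ≥ 4.28.
So 5 decimal places suffice (0.556 m); 4 would allow up to 5.56 m.

5 decimal places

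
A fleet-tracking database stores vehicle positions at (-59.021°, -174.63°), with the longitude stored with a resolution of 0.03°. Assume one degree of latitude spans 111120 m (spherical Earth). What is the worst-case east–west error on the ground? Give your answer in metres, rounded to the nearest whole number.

858 metres

With a 0.03° grid the true value lies within half a step, ±0.03°/2 = ±0.015°, of the stored one.
One degree of longitude at 59.021° is 111120 × cos 59.021° ≈ 111120 × 0.5147 = 57196.1 m.
East–west error: 0.015° × 57196.1 m/° ≈ 857.942 m.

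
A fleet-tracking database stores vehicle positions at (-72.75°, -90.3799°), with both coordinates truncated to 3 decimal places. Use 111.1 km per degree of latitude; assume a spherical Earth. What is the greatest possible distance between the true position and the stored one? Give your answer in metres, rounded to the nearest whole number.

Truncating at 3 decimal places can drop up to a full unit in the last place, so each coordinate may be off by as much as 0.001°.
Latitude error → 0.001 × 111100 = 111.1 m along the meridian.
Longitude error → 0.001 × 111100 × cos 72.75° = 0.001 × 111100 × 0.2965 ≈ 32.9458 m.
Combining orthogonally: (111.1² + 32.9458²)^½ ≈ 115.882 m.

116 metres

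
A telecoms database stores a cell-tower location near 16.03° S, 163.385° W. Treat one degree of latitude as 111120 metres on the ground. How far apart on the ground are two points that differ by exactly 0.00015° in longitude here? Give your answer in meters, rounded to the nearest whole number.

At 16.03° a degree of longitude is 111120 × cos 16.03° ≈ 106799 m, so 0.00015° corresponds to 16.0199 m.

16 meters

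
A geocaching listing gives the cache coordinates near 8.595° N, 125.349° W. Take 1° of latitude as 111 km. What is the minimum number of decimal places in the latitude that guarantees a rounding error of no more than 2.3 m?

5 decimal places

One degree of latitude covers 111000 m.
N decimal places → at most half a unit in the last place, 0.5 × 10⁻ᴺ° = 111000/2 × 10⁻ᴺ m.
Setting 55500 × 10⁻ᴺ ≤ 2.3 gives 10ᴺ ≥ 2.413e+04, i.e. N ≥ 4.38.
N = 4 would give 5.55 m (too coarse); N = 5 gives 0.555 m ≤ 2.3 m.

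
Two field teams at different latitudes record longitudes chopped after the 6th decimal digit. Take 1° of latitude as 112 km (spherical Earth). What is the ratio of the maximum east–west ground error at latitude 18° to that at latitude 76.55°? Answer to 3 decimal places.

4.089

Truncating at 6 decimal places can drop up to a full unit in the last place, so the longitude may be off by as much as 1e-06°.
Error at 18° = 1e-06° × 112000 × cos 18° ≈ 0.112 × 0.9511 = 0.10652 m.
At 76.55°: 1e-06° × 112000 × cos 76.55° = 1e-06 × 112000 × 0.2326 ≈ 0.026051 m.
The ratio reduces to cos 18° / cos 76.55° = 0.9511/0.2326 ≈ 4.0889.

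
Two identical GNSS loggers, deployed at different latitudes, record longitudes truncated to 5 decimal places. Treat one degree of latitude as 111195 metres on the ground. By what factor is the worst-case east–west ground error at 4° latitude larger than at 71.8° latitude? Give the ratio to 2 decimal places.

3.19

Truncating at 5 decimal places can drop up to a full unit in the last place, so the longitude may be off by as much as 1e-05°.
Error at 4° = 1e-05° × 111195 × cos 4° ≈ 1.1119 × 0.9976 = 1.1092 m.
At 71.8°: 1e-05° × 111195 × cos 71.8° = 1e-05 × 111195 × 0.3123 ≈ 0.3473 m.
The ratio reduces to cos 4° / cos 71.8° = 0.9976/0.3123 ≈ 3.1939.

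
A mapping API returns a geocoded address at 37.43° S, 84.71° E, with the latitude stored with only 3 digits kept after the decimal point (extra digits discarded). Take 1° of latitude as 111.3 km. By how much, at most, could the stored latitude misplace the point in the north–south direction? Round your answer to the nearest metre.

111 metres

Truncating at 3 decimal places can drop up to a full unit in the last place, so the latitude may be off by as much as 0.001°.
North–south distance: 0.001° × 111300 m/° = 111.3 m.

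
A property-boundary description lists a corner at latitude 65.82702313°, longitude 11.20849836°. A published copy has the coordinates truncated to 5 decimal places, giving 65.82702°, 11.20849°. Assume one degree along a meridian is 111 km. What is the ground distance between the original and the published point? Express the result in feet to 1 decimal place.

1.7 feet

The latitude changed by +0.00000313° and the longitude by +0.00000836°.
N–S: 0.00000313° × 111000 m/° = 0.34743 m.
E–W at 65.827°: 0.00000836° × 111000 × cos 65.827° = 0.00000836 × 111000 × 0.4095 ≈ 0.379993 m.
Distance: √(0.34743² + 0.379993²) ≈ 0.514881 m.
In feet: 0.514881 m ÷ 0.3048 ≈ 1.6892 ft.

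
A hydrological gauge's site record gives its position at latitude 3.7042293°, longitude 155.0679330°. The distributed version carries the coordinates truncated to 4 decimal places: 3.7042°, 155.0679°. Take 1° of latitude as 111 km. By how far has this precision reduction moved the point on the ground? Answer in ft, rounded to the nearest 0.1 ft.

Δlat = 3.7042293 − 3.7042 = +0.0000293°; Δlon = 155.0679330 − 155.0679 = +0.0000330°.
N–S: 0.0000293° × 111000 m/° = 3.2523 m.
E–W at 3.7042°: 0.0000330° × 111000 × cos 3.7042° = 0.0000330 × 111000 × 0.9979 ≈ 3.65535 m.
Combined displacement = (3.2523² + 3.65535²)^½ ≈ 4.89275 m.
In feet: 4.89275 m ÷ 0.3048 ≈ 16.052 ft.

16.1 ft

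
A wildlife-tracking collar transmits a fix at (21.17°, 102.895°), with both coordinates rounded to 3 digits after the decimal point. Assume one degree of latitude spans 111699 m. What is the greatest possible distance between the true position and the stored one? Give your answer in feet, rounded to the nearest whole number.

251 feet

Rounding to 3 decimal places leaves each coordinate within ±0.0005° of the true value.
N–S: 0.0005° × 111699 m/° = 55.8495 m.
East–west component at 21.17°: 0.0005° × 111699 × cos 21.17° ≈ 0.0005 × 104161 ≈ 52.0804 m.
Worst case both components are at the extreme and orthogonal: √(55.8495² + 52.0804²) ≈ 76.3645 m.
In feet: 76.3645 m ÷ 0.3048 ≈ 250.54 ft.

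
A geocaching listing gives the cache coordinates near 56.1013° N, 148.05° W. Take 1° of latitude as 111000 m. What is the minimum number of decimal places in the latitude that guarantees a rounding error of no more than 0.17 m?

6

One degree of latitude covers 111000 m.
Rounding to N decimal places gives at most 0.5 × 10⁻ᴺ degrees of error, i.e. 0.5 × 10⁻ᴺ × 111000 m.
Need 0.5 × 111000 × 10⁻ᴺ ≤ 0.17 → 10⁻ᴺ ≤ 3.063e-06, so N ≥ 5.51.
So 6 decimal places suffice (0.0555 m); 5 would allow up to 0.555 m.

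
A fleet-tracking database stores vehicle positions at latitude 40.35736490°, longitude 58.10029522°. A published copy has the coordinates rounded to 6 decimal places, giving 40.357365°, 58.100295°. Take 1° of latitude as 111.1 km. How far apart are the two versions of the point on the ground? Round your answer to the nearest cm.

The latitude changed by -0.00000010° and the longitude by +0.00000022°.
N–S: -0.00000010° × 111100 m/° = -0.01111 m.
East–west at this latitude: 0.00000022° × 111100 × cos 40.3574° ≈ 0.00000022 × 84660.5 = 0.0186253 m.
Combined displacement = (0.01111² + 0.0186253²)^½ ≈ 0.0216872 m.
That is 0.0216872 m = 2.1687 cm.

2 cm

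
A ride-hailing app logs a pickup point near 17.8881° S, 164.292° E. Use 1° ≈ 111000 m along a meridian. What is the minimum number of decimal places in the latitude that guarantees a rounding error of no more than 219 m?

3 decimal places

One degree of latitude covers 111000 m.
N decimal places → at most half a unit in the last place, 0.5 × 10⁻ᴺ° = 111000/2 × 10⁻ᴺ m.
Setting 55500 × 10⁻ᴺ ≤ 219 gives 10ᴺ ≥ 253.4, i.e. N ≥ 2.40.
N = 2 would give 555 m (too coarse); N = 3 gives 55.5 m ≤ 219 m.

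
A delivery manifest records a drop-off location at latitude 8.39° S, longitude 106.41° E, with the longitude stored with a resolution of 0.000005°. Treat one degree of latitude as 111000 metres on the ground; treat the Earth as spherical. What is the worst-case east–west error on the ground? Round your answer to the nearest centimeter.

With a 0.000005° grid the true value lies within half a step, ±0.000005°/2 = ±2.5e-06°, of the stored one.
One degree of longitude at 8.39° is 111000 × cos 8.39° ≈ 111000 × 0.9893 = 109812 m.
Maximum E–W displacement: 2.5e-06 × 109812 = 0.27453 m.
That is 0.27453 m = 27.453 cm.

27 centimeters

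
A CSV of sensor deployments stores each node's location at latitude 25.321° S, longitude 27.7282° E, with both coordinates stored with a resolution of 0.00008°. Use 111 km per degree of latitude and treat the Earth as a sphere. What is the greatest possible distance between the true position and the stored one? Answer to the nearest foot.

With a 0.00008° grid the true value lies within half a step, ±0.00008°/2 = ±4e-05°, of the stored one.
Latitude error → 4e-05 × 111000 = 4.44 m along the meridian.
East–west component at 25.321°: 4e-05° × 111000 × cos 25.321° ≈ 4e-05 × 100336 ≈ 4.01343 m.
Worst case both components are at the extreme and orthogonal: √(4.44² + 4.01343²) ≈ 5.98508 m.
Converting: 5.98508 m × 3.2808 ft/m ≈ 19.636 ft.

20 feet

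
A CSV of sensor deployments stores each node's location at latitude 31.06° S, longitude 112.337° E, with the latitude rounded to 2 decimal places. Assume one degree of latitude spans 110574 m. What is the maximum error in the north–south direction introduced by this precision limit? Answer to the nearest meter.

553 meters

Rounding to 2 decimal places leaves the latitude within ±0.005° of the true value.
North–south distance: 0.005° × 110574 m/° = 552.87 m.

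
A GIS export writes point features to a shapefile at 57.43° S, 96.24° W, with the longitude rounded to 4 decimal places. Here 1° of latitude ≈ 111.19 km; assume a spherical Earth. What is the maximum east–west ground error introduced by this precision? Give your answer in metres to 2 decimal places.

Rounding to 4 decimal places leaves the longitude within ±5e-05° of the true value.
At latitude 57.43° a degree of longitude spans 111190 m × cos 57.43° = 111190 × 0.5383 ≈ 59856.9 m.
East–west error: 5e-05° × 59856.9 m/° ≈ 2.99284 m.

2.99 metres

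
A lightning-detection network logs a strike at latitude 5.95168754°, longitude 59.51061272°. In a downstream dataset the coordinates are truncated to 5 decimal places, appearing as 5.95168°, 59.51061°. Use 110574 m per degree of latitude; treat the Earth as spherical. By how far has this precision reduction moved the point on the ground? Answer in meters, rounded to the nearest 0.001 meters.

Δlat = 5.95168754 − 5.95168 = +0.00000754°; Δlon = 59.51061272 − 59.51061 = +0.00000272°.
N–S: 0.00000754° × 110574 m/° = 0.833728 m.
East–west at this latitude: 0.00000272° × 110574 × cos 5.95168° ≈ 0.00000272 × 109978 = 0.29914 m.
Distance: √(0.833728² + 0.29914²) ≈ 0.885769 m.

0.886 meters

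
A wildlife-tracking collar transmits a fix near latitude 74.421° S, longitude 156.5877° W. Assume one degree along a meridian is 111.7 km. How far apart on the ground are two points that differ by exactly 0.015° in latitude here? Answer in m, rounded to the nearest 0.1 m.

1675.5 m

Along a meridian 0.015° is 0.015 × 111700 = 1675.5 m.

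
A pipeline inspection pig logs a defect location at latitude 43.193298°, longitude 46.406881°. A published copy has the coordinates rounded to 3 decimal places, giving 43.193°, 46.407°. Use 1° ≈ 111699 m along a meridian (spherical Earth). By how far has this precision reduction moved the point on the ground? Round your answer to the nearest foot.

114 feet

Δlat = 43.193298 − 43.193 = +0.000298°; Δlon = 46.406881 − 46.407 = -0.000119°.
North–south shift: 0.000298 × 111699 = 33.2863 m.
East–west at this latitude: -0.000119° × 111699 × cos 43.193° ≈ -0.000119 × 81434.4 = -9.69069 m.
Hypotenuse of the two orthogonal shifts: √(33.2863² + 9.69069²) = 34.6682 m.
In feet: 34.6682 m ÷ 0.3048 ≈ 113.74 ft.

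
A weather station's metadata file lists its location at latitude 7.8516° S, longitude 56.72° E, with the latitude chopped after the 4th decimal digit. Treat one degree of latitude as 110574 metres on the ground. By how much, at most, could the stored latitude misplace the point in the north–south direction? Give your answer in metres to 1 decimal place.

Truncating at 4 decimal places can drop up to a full unit in the last place, so the latitude may be off by as much as 0.0001°.
So the N–S error is at most 0.0001 × 110574 = 11.0574 m.

11.1 metres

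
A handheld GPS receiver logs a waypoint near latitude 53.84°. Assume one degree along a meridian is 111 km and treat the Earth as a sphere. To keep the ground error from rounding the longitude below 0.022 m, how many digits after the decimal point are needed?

At 53.84° one degree of longitude covers 111000 × cos 53.84° ≈ 111000 × 0.5900 ≈ 65494.7 m.
With N decimal places the half-ulp bound is 0.5·10⁻ᴺ°, or 0.5·10⁻ᴺ × 65494.7 m on the ground.
Need 0.5 × 65494.7 × 10⁻ᴺ ≤ 0.022 → 10⁻ᴺ ≤ 6.718e-07, so N ≥ 6.17.
So 7 decimal places suffice (0.00327 m); 6 would allow up to 0.0327 m.

7 decimal places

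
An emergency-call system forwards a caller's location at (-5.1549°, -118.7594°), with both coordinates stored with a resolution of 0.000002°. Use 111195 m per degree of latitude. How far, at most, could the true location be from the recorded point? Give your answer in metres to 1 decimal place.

With a 0.000002° grid the true value lies within half a step, ±0.000002°/2 = ±1e-06°, of the stored one.
N–S: 1e-06° × 111195 m/° = 0.111195 m.
East–west component at 5.1549°: 1e-06° × 111195 × cos 5.1549° ≈ 1e-06 × 110745 ≈ 0.110745 m.
The two errors are perpendicular, so the maximum displacement is √(0.111195² + 0.110745²) ≈ 0.156936 m.

0.2 metres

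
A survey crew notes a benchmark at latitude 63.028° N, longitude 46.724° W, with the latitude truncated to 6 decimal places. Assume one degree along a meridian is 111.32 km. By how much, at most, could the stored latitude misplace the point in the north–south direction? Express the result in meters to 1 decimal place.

Truncating at 6 decimal places can drop up to a full unit in the last place, so the latitude may be off by as much as 1e-06°.
North–south distance: 1e-06° × 111320 m/° = 0.11132 m.

0.1 meters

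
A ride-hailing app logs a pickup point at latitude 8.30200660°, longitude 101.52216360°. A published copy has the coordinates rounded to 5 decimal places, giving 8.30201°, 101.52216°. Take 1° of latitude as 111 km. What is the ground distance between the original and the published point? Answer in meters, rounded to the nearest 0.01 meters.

Δlat = 8.30200660 − 8.30201 = -0.00000340°; Δlon = 101.52216360 − 101.52216 = +0.00000360°.
N–S: -0.00000340° × 111000 m/° = -0.3774 m.
East–west at this latitude: 0.00000360° × 111000 × cos 8.30201° ≈ 0.00000360 × 109837 = 0.395412 m.
Hypotenuse of the two orthogonal shifts: √(0.3774² + 0.395412²) = 0.546609 m.

0.55 meters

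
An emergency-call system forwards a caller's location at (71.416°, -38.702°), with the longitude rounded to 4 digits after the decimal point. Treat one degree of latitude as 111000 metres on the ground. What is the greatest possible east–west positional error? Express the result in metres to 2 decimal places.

1.77 metres

Rounding to 4 decimal places leaves the longitude within ±5e-05° of the true value.
At latitude 71.416° a degree of longitude spans 111000 m × cos 71.416° = 111000 × 0.3187 ≈ 35375.1 m.
Maximum E–W displacement: 5e-05 × 35375.1 = 1.76876 m.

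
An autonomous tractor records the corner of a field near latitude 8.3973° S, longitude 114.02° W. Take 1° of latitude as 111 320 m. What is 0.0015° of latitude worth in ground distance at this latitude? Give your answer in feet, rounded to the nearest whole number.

0.0015° × 111320 m/° = 166.98 m.
Converting: 166.98 m × 3.2808 ft/m ≈ 547.83 ft.

548 feet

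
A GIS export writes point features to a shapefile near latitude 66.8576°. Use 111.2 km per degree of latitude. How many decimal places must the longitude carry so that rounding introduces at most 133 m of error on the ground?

3

At 66.8576° one degree of longitude covers 111200 × cos 66.8576° ≈ 111200 × 0.3930 ≈ 43703.6 m.
With N decimal places the half-ulp bound is 0.5·10⁻ᴺ°, or 0.5·10⁻ᴺ × 43703.6 m on the ground.
Need 0.5 × 43703.6 × 10⁻ᴺ ≤ 133 → 10⁻ᴺ ≤ 6.086e-03, so N ≥ 2.22.
At 2 places the error can reach 219 m, but 3 places keeps it to 21.9 m.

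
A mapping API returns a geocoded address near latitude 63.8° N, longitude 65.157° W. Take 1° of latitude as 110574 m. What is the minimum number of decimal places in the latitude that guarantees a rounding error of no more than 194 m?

3 decimal places

One degree of latitude covers 110574 m.
With N decimal places the half-ulp bound is 0.5·10⁻ᴺ°, or 0.5·10⁻ᴺ × 110574 m on the ground.
Setting 55287 × 10⁻ᴺ ≤ 194 gives 10ᴺ ≥ 285, i.e. N ≥ 2.45.
At 2 places the error can reach 553 m, but 3 places keeps it to 55.3 m.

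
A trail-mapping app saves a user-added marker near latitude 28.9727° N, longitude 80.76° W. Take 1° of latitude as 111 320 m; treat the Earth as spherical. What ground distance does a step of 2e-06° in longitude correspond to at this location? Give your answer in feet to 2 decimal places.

2e-06° of longitude at 28.9727° is 2e-06 × 111320 × cos 28.9727° ≈ 2e-06 × 97388.4 = 0.194777 m.
In feet: 0.194777 m ÷ 0.3048 ≈ 0.63903 ft.

0.64 feet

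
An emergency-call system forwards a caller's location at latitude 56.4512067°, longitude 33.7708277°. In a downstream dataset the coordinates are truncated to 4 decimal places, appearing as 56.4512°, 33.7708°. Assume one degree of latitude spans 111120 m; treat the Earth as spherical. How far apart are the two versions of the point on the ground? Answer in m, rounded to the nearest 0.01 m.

1.86 m

Δlat = 56.4512067 − 56.4512 = +0.0000067°; Δlon = 33.7708277 − 33.7708 = +0.0000277°.
N–S: 0.0000067° × 111120 m/° = 0.744504 m.
East–west at this latitude: 0.0000277° × 111120 × cos 56.4512° ≈ 0.0000277 × 61410.1 = 1.70106 m.
Combined displacement = (0.744504² + 1.70106²)^½ ≈ 1.85685 m.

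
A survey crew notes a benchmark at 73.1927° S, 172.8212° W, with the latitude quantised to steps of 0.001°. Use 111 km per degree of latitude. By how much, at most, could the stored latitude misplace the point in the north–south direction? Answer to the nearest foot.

With a 0.001° grid the true value lies within half a step, ±0.001°/2 = ±0.0005°, of the stored one.
So the N–S error is at most 0.0005 × 111000 = 55.5 m.
In feet: 55.5 m ÷ 0.3048 ≈ 182.09 ft.

182 feet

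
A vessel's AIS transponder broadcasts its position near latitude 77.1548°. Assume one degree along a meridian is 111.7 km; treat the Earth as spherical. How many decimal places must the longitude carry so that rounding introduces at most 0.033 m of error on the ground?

6

At 77.1548° one degree of longitude covers 111700 × cos 77.1548° ≈ 111700 × 0.2223 ≈ 24832.9 m.
N decimal places → at most half a unit in the last place, 0.5 × 10⁻ᴺ° = 24832.9/2 × 10⁻ᴺ m.
Setting 12416.4 × 10⁻ᴺ ≤ 0.033 gives 10ᴺ ≥ 3.763e+05, i.e. N ≥ 5.58.
So 6 decimal places suffice (0.0124 m); 5 would allow up to 0.124 m.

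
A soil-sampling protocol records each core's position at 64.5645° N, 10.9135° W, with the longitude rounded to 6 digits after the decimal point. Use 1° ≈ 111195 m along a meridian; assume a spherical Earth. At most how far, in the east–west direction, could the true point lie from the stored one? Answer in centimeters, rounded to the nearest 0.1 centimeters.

Rounding to 6 decimal places leaves the longitude within ±5e-07° of the true value.
One degree of longitude at 64.5645° is 111195 × cos 64.5645° ≈ 111195 × 0.4295 = 47757.7 m.
East–west error: 5e-07° × 47757.7 m/° ≈ 0.0238788 m.
That is 0.0238788 m = 2.3879 cm.

2.4 centimeters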